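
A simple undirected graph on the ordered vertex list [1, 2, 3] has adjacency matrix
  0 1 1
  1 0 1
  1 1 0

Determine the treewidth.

2

A width-2 tree decomposition is:
Bags: B1 = {1, 2, 3}
Tree: (single bag)
With just one bag of size 3, the width is 3 − 1 = 2, so tw(G) ≤ 2. On the other hand G contains the 3-clique {1, 2, 3}. A clique must lie in a single bag of any decomposition, so no decomposition can have width below 2. Hence tw(G) = 2 exactly.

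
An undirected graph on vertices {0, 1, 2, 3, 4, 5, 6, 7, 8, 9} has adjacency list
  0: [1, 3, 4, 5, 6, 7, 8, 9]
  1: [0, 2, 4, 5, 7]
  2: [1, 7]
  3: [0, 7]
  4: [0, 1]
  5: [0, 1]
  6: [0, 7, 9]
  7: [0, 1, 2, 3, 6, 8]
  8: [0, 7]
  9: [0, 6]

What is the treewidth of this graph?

A width-2 tree decomposition is:
Bags: B1 = {0, 1, 7}  B2 = {0, 6, 7}  B3 = {0, 1, 4}  B4 = {0, 3, 7}  B5 = {0, 7, 8}  B6 = {0, 1, 5}  B7 = {1, 2, 7}  B8 = {0, 6, 9}
Tree: B1–B2, B1–B3, B2–B4, B4–B5, B3–B6, B1–B7, B2–B8
Each bag holds 3 vertices, so the decomposition has width 2, which upper-bounds the treewidth. On the other hand G contains the 3-clique {0, 6, 9}. A clique must lie in a single bag of any decomposition, so no decomposition can have width below 2. The upper and lower bounds meet at 2, so that is the treewidth.

2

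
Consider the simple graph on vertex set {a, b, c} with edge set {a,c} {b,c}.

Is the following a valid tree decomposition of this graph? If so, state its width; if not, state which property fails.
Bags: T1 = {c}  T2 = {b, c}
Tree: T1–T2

No — vertex a appears in no bag.

A tree decomposition must satisfy three properties: every vertex lies in some bag; for every edge, both endpoints lie together in some bag; and for every vertex, the bags containing it form a connected subtree. Here vertex a appears in no bag, so the decomposition is invalid.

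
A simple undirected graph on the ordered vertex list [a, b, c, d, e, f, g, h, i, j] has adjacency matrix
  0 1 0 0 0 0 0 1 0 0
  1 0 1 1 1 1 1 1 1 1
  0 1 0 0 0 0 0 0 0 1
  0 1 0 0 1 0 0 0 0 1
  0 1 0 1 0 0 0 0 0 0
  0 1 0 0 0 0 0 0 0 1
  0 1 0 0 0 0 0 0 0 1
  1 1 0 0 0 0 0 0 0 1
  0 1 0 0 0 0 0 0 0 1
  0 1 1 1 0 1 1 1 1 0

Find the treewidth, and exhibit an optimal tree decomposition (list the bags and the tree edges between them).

The largest bag has 3 vertices, giving width 2; this decomposition certifies tw(G) ≤ 2. On the other hand G contains the 3-clique {b, d, j}. A clique must lie in a single bag of any decomposition, so no decomposition can have width below 2. The upper and lower bounds meet at 2, so that is the treewidth.

Treewidth 2.
Bags: B1 = {b, h, j}  B2 = {a, b, h}  B3 = {b, f, j}  B4 = {b, g, j}  B5 = {b, d, j}  B6 = {b, i, j}  B7 = {b, d, e}  B8 = {b, c, j}
Tree: B1–B2, B1–B3, B3–B4, B1–B5, B3–B6, B5–B7, B6–B8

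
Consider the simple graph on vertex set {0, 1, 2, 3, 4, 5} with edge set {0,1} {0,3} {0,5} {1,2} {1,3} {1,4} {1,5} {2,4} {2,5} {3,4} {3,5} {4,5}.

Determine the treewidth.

3

A width-3 tree decomposition is:
Bags: B1 = {0, 1, 3, 5}  B2 = {1, 3, 4, 5}  B3 = {1, 2, 4, 5}
Tree: B1–B2, B2–B3
Every bag has size at most 4, so the width is 4 − 1 = 3 and tw(G) ≤ 3. For the lower bound, the 4 vertices {1, 2, 4, 5} are pairwise adjacent, and any tree decomposition puts a clique entirely inside one bag — forcing width ≥ 3. Hence tw(G) = 3 exactly.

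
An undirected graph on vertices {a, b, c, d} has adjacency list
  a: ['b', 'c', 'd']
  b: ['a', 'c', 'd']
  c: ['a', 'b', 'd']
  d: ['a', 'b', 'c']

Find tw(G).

A width-3 tree decomposition is:
Bags: B1 = {a, b, c, d}
Tree: (single bag)
A single bag containing all 4 vertices is trivially a valid decomposition of width 3. For the lower bound, the 4 vertices {a, b, c, d} are pairwise adjacent, and any tree decomposition puts a clique entirely inside one bag — forcing width ≥ 3. Combining the bounds, tw(G) = 3.

3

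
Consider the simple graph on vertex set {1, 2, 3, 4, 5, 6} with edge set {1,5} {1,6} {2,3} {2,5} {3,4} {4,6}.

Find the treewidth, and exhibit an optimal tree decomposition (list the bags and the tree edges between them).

The largest bag has 3 vertices, giving width 2; this decomposition certifies tw(G) ≤ 2. Since 5–1–6–4–3–2–5 is a cycle in G, G is not acyclic. Forests are exactly the graphs of treewidth ≤ 1, so tw(G) ≥ 2. Therefore the treewidth is 2.

Treewidth 2.
Bags: B1 = {1, 5, 6}  B2 = {4, 5, 6}  B3 = {3, 4, 5}  B4 = {2, 3, 5}
Tree: B1–B2, B2–B3, B3–B4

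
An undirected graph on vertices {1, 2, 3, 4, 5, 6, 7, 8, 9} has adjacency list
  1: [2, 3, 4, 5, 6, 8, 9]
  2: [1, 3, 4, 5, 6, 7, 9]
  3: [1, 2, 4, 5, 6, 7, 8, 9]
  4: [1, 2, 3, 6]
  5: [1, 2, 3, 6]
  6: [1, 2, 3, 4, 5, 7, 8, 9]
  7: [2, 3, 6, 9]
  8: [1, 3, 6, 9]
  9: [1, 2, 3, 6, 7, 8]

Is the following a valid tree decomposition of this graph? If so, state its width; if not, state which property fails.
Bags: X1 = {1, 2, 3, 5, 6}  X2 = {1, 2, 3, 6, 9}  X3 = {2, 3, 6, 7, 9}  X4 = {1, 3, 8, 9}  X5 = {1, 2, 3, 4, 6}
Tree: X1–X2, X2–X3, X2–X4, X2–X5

No — edge (6,8) lies in no bag.

A tree decomposition must satisfy three properties: every vertex lies in some bag; for every edge, both endpoints lie together in some bag; and for every vertex, the bags containing it form a connected subtree. Here edge (6,8) lies in no bag, so the decomposition is invalid.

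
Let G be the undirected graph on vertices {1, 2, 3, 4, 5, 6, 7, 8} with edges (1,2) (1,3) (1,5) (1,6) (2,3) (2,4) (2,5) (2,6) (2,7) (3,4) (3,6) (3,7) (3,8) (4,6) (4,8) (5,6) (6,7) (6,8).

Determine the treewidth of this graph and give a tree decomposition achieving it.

Treewidth 3.
Bags: B1 = {1, 2, 5, 6}  B2 = {1, 2, 3, 6}  B3 = {2, 3, 4, 6}  B4 = {3, 4, 6, 8}  B5 = {2, 3, 6, 7}
Tree: B1–B2, B2–B3, B3–B4, B3–B5

Every bag has size at most 4, so the width is 4 − 1 = 3 and tw(G) ≤ 3. For the lower bound, the 4 vertices {3, 4, 6, 8} are pairwise adjacent, and any tree decomposition puts a clique entirely inside one bag — forcing width ≥ 3. The upper and lower bounds meet at 3, so that is the treewidth.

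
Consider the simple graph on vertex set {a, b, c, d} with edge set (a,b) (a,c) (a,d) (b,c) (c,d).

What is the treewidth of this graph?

A width-2 tree decomposition is:
Bags: B1 = {a, c, d}  B2 = {a, b, c}
Tree: B1–B2
Every bag has size at most 3, so the width is 3 − 1 = 2 and tw(G) ≤ 2. On the other hand G contains the 3-clique {a, c, d}. A clique must lie in a single bag of any decomposition, so no decomposition can have width below 2. Therefore the treewidth is 2.

2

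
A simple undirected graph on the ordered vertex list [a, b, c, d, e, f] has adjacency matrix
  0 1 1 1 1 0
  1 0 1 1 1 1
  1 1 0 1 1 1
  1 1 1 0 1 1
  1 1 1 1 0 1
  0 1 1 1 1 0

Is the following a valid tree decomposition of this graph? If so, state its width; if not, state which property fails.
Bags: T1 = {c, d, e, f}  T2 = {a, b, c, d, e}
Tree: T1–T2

A tree decomposition must satisfy three properties: every vertex lies in some bag; for every edge, both endpoints lie together in some bag; and for every vertex, the bags containing it form a connected subtree. Here edge (b,f) lies in no bag, so the decomposition is invalid.

No — edge (b,f) lies in no bag.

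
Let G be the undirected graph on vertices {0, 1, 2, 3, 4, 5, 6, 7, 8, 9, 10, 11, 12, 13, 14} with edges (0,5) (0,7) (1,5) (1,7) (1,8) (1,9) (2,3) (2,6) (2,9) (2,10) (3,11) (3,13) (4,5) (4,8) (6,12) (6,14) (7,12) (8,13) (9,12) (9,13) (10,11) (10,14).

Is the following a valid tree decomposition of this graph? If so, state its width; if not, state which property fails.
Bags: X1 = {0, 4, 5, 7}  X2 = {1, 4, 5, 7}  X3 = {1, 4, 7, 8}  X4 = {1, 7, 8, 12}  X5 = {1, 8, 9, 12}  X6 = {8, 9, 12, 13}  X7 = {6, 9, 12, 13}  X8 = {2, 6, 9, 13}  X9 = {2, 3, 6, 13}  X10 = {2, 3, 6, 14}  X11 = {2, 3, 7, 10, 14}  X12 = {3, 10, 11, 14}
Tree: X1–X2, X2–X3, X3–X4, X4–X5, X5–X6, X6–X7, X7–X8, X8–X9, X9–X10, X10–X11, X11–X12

A tree decomposition must satisfy three properties: every vertex lies in some bag; for every edge, both endpoints lie together in some bag; and for every vertex, the bags containing it form a connected subtree. Here bags containing vertex 7 are not connected in the tree, so the decomposition is invalid.

No — bags containing vertex 7 are not connected in the tree.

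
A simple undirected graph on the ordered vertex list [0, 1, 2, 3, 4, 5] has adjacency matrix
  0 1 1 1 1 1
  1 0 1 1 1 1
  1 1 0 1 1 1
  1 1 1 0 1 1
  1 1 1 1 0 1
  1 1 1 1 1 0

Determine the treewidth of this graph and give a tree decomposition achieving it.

With just one bag of size 6, the width is 6 − 1 = 5, so tw(G) ≤ 5. Conversely, {0, 1, 2, 3, 4, 5} is a clique of size 6, and the vertices of any clique must share a bag in every tree decomposition; so some bag has ≥ 6 vertices and tw(G) ≥ 5. The upper and lower bounds meet at 5, so that is the treewidth.

Treewidth 5.
Bags: B1 = {0, 1, 2, 3, 4, 5}
Tree: (single bag)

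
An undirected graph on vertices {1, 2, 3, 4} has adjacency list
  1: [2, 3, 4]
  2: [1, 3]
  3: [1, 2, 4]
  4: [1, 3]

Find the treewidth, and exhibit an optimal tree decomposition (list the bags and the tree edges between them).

Treewidth 2.
One such decomposition:
Bags: B1 = {1, 3, 4}  B2 = {1, 2, 3}
Tree: B1–B2

The largest bag has 3 vertices, giving width 2; this decomposition certifies tw(G) ≤ 2. For the lower bound, the 3 vertices {1, 2, 3} are pairwise adjacent, and any tree decomposition puts a clique entirely inside one bag — forcing width ≥ 2. Hence tw(G) = 2 exactly.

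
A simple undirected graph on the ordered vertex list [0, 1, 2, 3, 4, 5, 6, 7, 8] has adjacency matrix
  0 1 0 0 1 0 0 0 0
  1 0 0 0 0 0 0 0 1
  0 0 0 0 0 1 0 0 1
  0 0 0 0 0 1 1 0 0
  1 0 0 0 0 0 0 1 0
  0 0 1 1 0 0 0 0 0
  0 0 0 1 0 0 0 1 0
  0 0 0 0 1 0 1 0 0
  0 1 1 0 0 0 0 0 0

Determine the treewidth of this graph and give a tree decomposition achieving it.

Every bag has size at most 3, so the width is 3 − 1 = 2 and tw(G) ≤ 2. The edges 7–4–0–1–8–2–5–3–6–7 form a cycle, so G is not a tree and its treewidth is at least 2. Therefore the treewidth is 2.

Treewidth 2.
One such decomposition:
Bags: B1 = {0, 4, 7}  B2 = {0, 1, 7}  B3 = {1, 7, 8}  B4 = {2, 7, 8}  B5 = {2, 5, 7}  B6 = {3, 5, 7}  B7 = {3, 6, 7}
Tree: B1–B2, B2–B3, B3–B4, B4–B5, B5–B6, B6–B7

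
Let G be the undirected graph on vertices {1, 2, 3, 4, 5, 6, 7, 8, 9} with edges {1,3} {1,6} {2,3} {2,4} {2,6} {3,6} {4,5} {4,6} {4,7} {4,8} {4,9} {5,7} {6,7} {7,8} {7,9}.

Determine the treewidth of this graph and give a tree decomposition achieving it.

Each bag holds 3 vertices, so the decomposition has width 2, which upper-bounds the treewidth. For the lower bound, the 3 vertices {1, 3, 6} are pairwise adjacent, and any tree decomposition puts a clique entirely inside one bag — forcing width ≥ 2. The upper and lower bounds meet at 2, so that is the treewidth.

Treewidth 2.
Bags: B1 = {4, 7, 9}  B2 = {4, 6, 7}  B3 = {4, 7, 8}  B4 = {2, 4, 6}  B5 = {2, 3, 6}  B6 = {1, 3, 6}  B7 = {4, 5, 7}
Tree: B1–B2, B1–B3, B2–B4, B4–B5, B5–B6, B3–B7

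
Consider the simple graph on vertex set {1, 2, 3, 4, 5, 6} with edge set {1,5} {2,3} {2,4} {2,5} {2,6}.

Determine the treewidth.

A width-1 tree decomposition is:
Bags: B1 = {2, 3}  B2 = {2, 5}  B3 = {1, 5}  B4 = {2, 4}  B5 = {2, 6}
Tree: B1–B2, B2–B3, B2–B4, B4–B5
The largest bag has 2 vertices, giving width 1; this decomposition certifies tw(G) ≤ 1. Since G has at least one edge (e.g. 3–2), it is not an edgeless graph, so tw(G) ≥ 1. The upper and lower bounds meet at 1, so that is the treewidth.

1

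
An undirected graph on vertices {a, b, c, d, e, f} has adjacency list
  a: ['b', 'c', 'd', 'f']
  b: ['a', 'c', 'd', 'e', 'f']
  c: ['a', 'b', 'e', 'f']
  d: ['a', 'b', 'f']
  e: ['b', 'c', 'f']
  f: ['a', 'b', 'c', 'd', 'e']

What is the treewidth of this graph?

A width-3 tree decomposition is:
Bags: B1 = {a, b, c, f}  B2 = {b, c, e, f}  B3 = {a, b, d, f}
Tree: B1–B2, B1–B3
The largest bag has 4 vertices, giving width 3; this decomposition certifies tw(G) ≤ 3. For the lower bound, the 4 vertices {a, b, d, f} are pairwise adjacent, and any tree decomposition puts a clique entirely inside one bag — forcing width ≥ 3. The upper and lower bounds meet at 3, so that is the treewidth.

3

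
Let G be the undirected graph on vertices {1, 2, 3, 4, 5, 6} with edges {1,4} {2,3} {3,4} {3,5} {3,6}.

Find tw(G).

1

A width-1 tree decomposition is:
Bags: B1 = {3, 4}  B2 = {1, 4}  B3 = {3, 5}  B4 = {2, 3}  B5 = {3, 6}
Tree: B1–B2, B1–B3, B1–B4, B4–B5
Every bag has size at most 2, so the width is 2 − 1 = 1 and tw(G) ≤ 1. Any graph with an edge has treewidth ≥ 1, and G has the edge 3–4. Combining the bounds, tw(G) = 1.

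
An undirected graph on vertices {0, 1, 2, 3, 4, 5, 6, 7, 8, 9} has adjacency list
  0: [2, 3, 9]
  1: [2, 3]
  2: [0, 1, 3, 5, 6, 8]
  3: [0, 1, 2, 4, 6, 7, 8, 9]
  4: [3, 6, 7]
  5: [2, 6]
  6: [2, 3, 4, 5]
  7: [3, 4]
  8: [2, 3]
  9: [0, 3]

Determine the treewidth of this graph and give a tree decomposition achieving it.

Each bag holds 3 vertices, so the decomposition has width 2, which upper-bounds the treewidth. Conversely, {0, 3, 9} is a clique of size 3, and the vertices of any clique must share a bag in every tree decomposition; so some bag has ≥ 3 vertices and tw(G) ≥ 2. Combining the bounds, tw(G) = 2.

Treewidth 2.
One optimal decomposition is:
Bags: B1 = {2, 3, 8}  B2 = {0, 2, 3}  B3 = {1, 2, 3}  B4 = {2, 3, 6}  B5 = {0, 3, 9}  B6 = {2, 5, 6}  B7 = {3, 4, 6}  B8 = {3, 4, 7}
Tree: B1–B2, B1–B3, B2–B4, B2–B5, B4–B6, B4–B7, B7–B8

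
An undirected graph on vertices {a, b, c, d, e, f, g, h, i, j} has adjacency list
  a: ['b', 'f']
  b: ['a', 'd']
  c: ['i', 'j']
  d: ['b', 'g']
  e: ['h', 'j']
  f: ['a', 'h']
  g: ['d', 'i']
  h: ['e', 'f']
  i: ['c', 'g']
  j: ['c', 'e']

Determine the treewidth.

A width-2 tree decomposition is:
Bags: B1 = {d, g, i}  B2 = {c, d, i}  B3 = {c, d, j}  B4 = {d, e, j}  B5 = {d, e, h}  B6 = {d, f, h}  B7 = {a, d, f}  B8 = {a, b, d}
Tree: B1–B2, B2–B3, B3–B4, B4–B5, B5–B6, B6–B7, B7–B8
The largest bag has 3 vertices, giving width 2; this decomposition certifies tw(G) ≤ 2. The edges d–g–i–c–j–e–h–f–a–b–d form a cycle, so G is not a tree and its treewidth is at least 2. Therefore the treewidth is 2.

2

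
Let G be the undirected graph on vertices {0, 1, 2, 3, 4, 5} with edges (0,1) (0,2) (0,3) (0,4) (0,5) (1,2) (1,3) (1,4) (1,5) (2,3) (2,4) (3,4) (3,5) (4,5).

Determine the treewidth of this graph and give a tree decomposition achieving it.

The largest bag has 5 vertices, giving width 4; this decomposition certifies tw(G) ≤ 4. On the other hand G contains the 5-clique {0, 1, 2, 3, 4}. A clique must lie in a single bag of any decomposition, so no decomposition can have width below 4. Therefore the treewidth is 4.

Treewidth 4.
One optimal decomposition is:
Bags: B1 = {0, 1, 3, 4, 5}  B2 = {0, 1, 2, 3, 4}
Tree: B1–B2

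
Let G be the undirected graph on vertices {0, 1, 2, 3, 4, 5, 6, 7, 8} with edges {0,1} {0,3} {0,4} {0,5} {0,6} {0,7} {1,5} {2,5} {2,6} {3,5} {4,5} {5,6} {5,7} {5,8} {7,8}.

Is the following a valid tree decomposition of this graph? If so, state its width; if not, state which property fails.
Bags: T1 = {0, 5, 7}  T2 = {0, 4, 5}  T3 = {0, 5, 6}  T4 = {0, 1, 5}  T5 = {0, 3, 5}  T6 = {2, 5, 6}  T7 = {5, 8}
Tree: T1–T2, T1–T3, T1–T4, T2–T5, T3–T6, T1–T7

No — edge (7,8) lies in no bag.

A tree decomposition must satisfy three properties: every vertex lies in some bag; for every edge, both endpoints lie together in some bag; and for every vertex, the bags containing it form a connected subtree. Here edge (7,8) lies in no bag, so the decomposition is invalid.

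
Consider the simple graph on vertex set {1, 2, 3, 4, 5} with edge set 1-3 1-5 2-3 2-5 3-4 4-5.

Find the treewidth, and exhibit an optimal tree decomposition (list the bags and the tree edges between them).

The largest bag has 3 vertices, giving width 2; this decomposition certifies tw(G) ≤ 2. Since 3–4–5–2–3 is a cycle in G, G is not acyclic. Forests are exactly the graphs of treewidth ≤ 1, so tw(G) ≥ 2. Combining the bounds, tw(G) = 2.

Treewidth 2.
One optimal decomposition is:
Bags: B1 = {3, 4, 5}  B2 = {2, 3, 5}  B3 = {1, 3, 5}
Tree: B1–B2, B2–B3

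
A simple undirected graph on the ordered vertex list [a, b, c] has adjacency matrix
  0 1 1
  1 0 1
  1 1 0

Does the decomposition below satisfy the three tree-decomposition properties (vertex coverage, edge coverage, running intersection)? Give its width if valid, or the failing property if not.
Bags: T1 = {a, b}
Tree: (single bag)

A tree decomposition must satisfy three properties: every vertex lies in some bag; for every edge, both endpoints lie together in some bag; and for every vertex, the bags containing it form a connected subtree. Here vertex c appears in no bag, so the decomposition is invalid.

No — vertex c appears in no bag.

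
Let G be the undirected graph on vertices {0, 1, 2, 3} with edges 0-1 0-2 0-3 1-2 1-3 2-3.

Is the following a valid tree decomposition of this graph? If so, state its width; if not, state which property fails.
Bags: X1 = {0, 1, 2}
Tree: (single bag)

No — vertex 3 appears in no bag.

A tree decomposition must satisfy three properties: every vertex lies in some bag; for every edge, both endpoints lie together in some bag; and for every vertex, the bags containing it form a connected subtree. Here vertex 3 appears in no bag, so the decomposition is invalid.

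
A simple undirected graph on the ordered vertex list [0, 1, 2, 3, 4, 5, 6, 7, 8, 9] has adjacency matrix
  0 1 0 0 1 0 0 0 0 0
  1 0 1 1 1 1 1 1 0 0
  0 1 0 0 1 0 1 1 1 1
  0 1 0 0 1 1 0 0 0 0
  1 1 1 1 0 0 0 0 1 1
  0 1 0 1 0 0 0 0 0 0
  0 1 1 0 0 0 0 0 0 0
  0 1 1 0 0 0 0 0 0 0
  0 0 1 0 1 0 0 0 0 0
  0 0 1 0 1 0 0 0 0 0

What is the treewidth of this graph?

A width-2 tree decomposition is:
Bags: B1 = {1, 3, 4}  B2 = {1, 2, 4}  B3 = {1, 3, 5}  B4 = {2, 4, 9}  B5 = {1, 2, 7}  B6 = {2, 4, 8}  B7 = {1, 2, 6}  B8 = {0, 1, 4}
Tree: B1–B2, B1–B3, B2–B4, B2–B5, B2–B6, B2–B7, B2–B8
The largest bag has 3 vertices, giving width 2; this decomposition certifies tw(G) ≤ 2. For the lower bound, the 3 vertices {2, 4, 8} are pairwise adjacent, and any tree decomposition puts a clique entirely inside one bag — forcing width ≥ 2. Therefore the treewidth is 2.

2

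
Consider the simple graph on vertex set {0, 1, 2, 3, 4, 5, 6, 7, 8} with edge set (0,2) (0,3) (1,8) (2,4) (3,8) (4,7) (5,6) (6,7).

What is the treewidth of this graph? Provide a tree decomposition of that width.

Treewidth 1.
Bags: B1 = {1, 8}  B2 = {3, 8}  B3 = {0, 3}  B4 = {0, 2}  B5 = {2, 4}  B6 = {4, 7}  B7 = {6, 7}  B8 = {5, 6}
Tree: B1–B2, B2–B3, B3–B4, B4–B5, B5–B6, B6–B7, B7–B8

Every bag has size at most 2, so the width is 2 − 1 = 1 and tw(G) ≤ 1. Since G has at least one edge (e.g. 1–8), it is not an edgeless graph, so tw(G) ≥ 1. The upper and lower bounds meet at 1, so that is the treewidth.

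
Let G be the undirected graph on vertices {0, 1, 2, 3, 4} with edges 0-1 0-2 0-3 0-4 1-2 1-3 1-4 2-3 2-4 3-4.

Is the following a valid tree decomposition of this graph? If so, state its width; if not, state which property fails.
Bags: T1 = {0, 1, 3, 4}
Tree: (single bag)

A tree decomposition must satisfy three properties: every vertex lies in some bag; for every edge, both endpoints lie together in some bag; and for every vertex, the bags containing it form a connected subtree. Here vertex 2 appears in no bag, so the decomposition is invalid.

No — vertex 2 appears in no bag.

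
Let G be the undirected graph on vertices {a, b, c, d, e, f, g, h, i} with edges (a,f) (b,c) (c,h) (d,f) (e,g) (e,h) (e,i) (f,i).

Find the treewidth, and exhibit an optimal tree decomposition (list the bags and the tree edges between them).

Treewidth 1.
One such decomposition:
Bags: B1 = {e, g}  B2 = {e, i}  B3 = {e, h}  B4 = {f, i}  B5 = {d, f}  B6 = {c, h}  B7 = {a, f}  B8 = {b, c}
Tree: B1–B2, B1–B3, B2–B4, B4–B5, B3–B6, B4–B7, B6–B8

Each bag holds 2 vertices, so the decomposition has width 1, which upper-bounds the treewidth. G has an edge, so its treewidth is at least 1. Therefore the treewidth is 1.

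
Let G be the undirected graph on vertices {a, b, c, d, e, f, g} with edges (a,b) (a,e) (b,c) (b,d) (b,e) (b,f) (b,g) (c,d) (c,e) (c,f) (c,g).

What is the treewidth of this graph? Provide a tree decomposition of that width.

Each bag holds 3 vertices, so the decomposition has width 2, which upper-bounds the treewidth. Conversely, {b, c, d} is a clique of size 3, and the vertices of any clique must share a bag in every tree decomposition; so some bag has ≥ 3 vertices and tw(G) ≥ 2. Hence tw(G) = 2 exactly.

Treewidth 2.
One optimal decomposition is:
Bags: B1 = {b, c, e}  B2 = {b, c, f}  B3 = {b, c, g}  B4 = {b, c, d}  B5 = {a, b, e}
Tree: B1–B2, B1–B3, B2–B4, B1–B5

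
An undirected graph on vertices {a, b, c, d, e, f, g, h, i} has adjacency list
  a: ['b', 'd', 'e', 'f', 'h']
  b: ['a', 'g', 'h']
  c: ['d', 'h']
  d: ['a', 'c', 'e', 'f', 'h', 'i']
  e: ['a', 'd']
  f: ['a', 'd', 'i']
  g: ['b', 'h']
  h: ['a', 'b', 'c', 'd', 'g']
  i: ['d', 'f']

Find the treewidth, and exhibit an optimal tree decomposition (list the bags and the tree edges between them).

Treewidth 2.
Bags: B1 = {a, b, h}  B2 = {a, d, h}  B3 = {a, d, f}  B4 = {c, d, h}  B5 = {d, f, i}  B6 = {a, d, e}  B7 = {b, g, h}
Tree: B1–B2, B2–B3, B2–B4, B3–B5, B3–B6, B1–B7

Every bag has size at most 3, so the width is 3 − 1 = 2 and tw(G) ≤ 2. For the lower bound, the 3 vertices {c, d, h} are pairwise adjacent, and any tree decomposition puts a clique entirely inside one bag — forcing width ≥ 2. The upper and lower bounds meet at 2, so that is the treewidth.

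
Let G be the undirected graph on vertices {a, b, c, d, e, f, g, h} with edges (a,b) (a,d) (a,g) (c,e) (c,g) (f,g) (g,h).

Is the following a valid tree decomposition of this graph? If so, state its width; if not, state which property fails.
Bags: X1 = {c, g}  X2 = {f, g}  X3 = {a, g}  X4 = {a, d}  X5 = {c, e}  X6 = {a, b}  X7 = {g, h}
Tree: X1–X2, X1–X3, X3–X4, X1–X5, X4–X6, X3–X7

Checking the three conditions: (i) the bags cover all of {a, b, c, d, e, f, g, h}; (ii) for each edge, some bag contains both endpoints; (iii) the bags containing any fixed vertex form a subtree. All hold, so the decomposition is valid with width 2 − 1 = 1.

Yes; width 1.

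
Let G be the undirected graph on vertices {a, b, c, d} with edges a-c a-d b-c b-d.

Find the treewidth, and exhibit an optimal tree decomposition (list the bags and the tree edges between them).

Treewidth 2.
One optimal decomposition is:
Bags: B1 = {b, c, d}  B2 = {a, c, d}
Tree: B1–B2

Each bag holds 3 vertices, so the decomposition has width 2, which upper-bounds the treewidth. The edges c–b–d–a–c form a cycle, so G is not a tree and its treewidth is at least 2. Combining the bounds, tw(G) = 2.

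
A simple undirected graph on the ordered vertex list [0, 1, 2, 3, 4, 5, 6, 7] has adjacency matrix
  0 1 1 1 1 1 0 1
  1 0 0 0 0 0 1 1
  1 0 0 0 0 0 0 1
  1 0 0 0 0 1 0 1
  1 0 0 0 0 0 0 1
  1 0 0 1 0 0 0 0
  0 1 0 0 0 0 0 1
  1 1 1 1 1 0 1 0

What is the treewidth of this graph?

A width-2 tree decomposition is:
Bags: B1 = {0, 2, 7}  B2 = {0, 3, 7}  B3 = {0, 4, 7}  B4 = {0, 3, 5}  B5 = {0, 1, 7}  B6 = {1, 6, 7}
Tree: B1–B2, B1–B3, B2–B4, B2–B5, B5–B6
The largest bag has 3 vertices, giving width 2; this decomposition certifies tw(G) ≤ 2. For the lower bound, the 3 vertices {0, 3, 5} are pairwise adjacent, and any tree decomposition puts a clique entirely inside one bag — forcing width ≥ 2. Therefore the treewidth is 2.

2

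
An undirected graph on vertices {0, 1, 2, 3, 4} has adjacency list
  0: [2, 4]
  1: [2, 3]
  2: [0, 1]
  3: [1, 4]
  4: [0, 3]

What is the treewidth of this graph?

A width-2 tree decomposition is:
Bags: B1 = {0, 1, 2}  B2 = {0, 1, 4}  B3 = {1, 3, 4}
Tree: B1–B2, B2–B3
Every bag has size at most 3, so the width is 3 − 1 = 2 and tw(G) ≤ 2. Since 1–2–0–4–3–1 is a cycle in G, G is not acyclic. Forests are exactly the graphs of treewidth ≤ 1, so tw(G) ≥ 2. The upper and lower bounds meet at 2, so that is the treewidth.

2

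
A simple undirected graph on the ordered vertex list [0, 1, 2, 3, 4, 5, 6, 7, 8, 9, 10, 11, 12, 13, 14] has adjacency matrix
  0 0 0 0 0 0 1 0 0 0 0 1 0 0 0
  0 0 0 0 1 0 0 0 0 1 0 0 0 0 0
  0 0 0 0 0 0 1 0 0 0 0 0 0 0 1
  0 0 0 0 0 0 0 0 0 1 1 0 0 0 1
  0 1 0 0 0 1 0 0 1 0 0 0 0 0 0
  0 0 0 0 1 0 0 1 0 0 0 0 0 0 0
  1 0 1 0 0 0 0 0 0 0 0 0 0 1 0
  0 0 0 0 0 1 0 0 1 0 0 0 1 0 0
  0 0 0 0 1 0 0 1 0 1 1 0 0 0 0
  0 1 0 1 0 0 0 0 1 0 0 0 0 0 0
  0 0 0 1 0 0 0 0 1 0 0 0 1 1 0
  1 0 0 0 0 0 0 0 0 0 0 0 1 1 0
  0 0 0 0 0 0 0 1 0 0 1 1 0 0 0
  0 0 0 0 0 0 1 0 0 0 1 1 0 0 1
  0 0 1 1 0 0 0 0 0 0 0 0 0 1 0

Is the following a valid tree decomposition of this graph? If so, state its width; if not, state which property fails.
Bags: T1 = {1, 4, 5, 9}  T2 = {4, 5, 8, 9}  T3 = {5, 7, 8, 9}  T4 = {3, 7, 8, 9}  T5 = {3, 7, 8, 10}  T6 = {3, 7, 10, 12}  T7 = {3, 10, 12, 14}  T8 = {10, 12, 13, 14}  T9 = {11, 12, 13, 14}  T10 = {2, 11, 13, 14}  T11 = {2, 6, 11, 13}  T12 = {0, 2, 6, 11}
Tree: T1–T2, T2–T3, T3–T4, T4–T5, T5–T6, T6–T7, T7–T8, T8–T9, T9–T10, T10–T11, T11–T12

Yes; width 3.

Checking the three conditions: (i) the bags cover all of {0, 1, 2, 3, 4, 5, 6, 7, 8, 9, 10, 11, 12, 13, 14}; (ii) for each edge, some bag contains both endpoints; (iii) the bags containing any fixed vertex form a subtree. All hold, so the decomposition is valid with width 4 − 1 = 3.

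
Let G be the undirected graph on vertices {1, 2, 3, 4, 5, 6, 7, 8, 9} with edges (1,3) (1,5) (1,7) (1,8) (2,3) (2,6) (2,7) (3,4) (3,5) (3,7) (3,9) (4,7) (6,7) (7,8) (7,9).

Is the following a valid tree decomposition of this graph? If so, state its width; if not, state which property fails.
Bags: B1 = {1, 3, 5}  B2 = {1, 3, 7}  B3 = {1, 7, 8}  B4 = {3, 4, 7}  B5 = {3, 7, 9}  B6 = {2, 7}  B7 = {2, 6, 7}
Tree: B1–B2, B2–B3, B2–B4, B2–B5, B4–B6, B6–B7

No — edge (3,2) lies in no bag.

A tree decomposition must satisfy three properties: every vertex lies in some bag; for every edge, both endpoints lie together in some bag; and for every vertex, the bags containing it form a connected subtree. Here edge (3,2) lies in no bag, so the decomposition is invalid.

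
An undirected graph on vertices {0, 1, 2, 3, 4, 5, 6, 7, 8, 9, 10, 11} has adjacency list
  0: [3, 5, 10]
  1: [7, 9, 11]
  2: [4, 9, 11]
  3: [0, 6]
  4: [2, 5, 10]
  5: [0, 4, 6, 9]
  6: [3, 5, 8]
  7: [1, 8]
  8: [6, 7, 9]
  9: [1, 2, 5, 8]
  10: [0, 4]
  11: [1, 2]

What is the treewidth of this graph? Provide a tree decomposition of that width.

Treewidth 3.
One such decomposition:
Bags: B1 = {0, 3, 4, 10}  B2 = {0, 3, 4, 5}  B3 = {3, 4, 5, 6}  B4 = {2, 4, 5, 6}  B5 = {2, 5, 6, 9}  B6 = {2, 6, 8, 9}  B7 = {2, 8, 9, 11}  B8 = {1, 8, 9, 11}  B9 = {1, 7, 8, 11}
Tree: B1–B2, B2–B3, B3–B4, B4–B5, B5–B6, B6–B7, B7–B8, B8–B9

Every bag has size at most 4, so the width is 4 − 1 = 3 and tw(G) ≤ 3. For the lower bound: the 4 vertex sets {0,3,10}, {4}, {5}, {2,6,8,9} are disjoint, each induces a connected subgraph, and every pair is joined by at least one edge of G. Contracting each set to a single vertex therefore yields K_{4} as a minor, and since treewidth is minor-monotone, tw(G) ≥ tw(K_{4}) = 3. Therefore the treewidth is 3.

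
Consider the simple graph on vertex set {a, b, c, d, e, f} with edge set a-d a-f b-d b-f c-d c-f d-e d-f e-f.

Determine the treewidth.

A width-2 tree decomposition is:
Bags: B1 = {d, e, f}  B2 = {b, d, f}  B3 = {c, d, f}  B4 = {a, d, f}
Tree: B1–B2, B2–B3, B1–B4
Every bag has size at most 3, so the width is 3 − 1 = 2 and tw(G) ≤ 2. On the other hand G contains the 3-clique {d, e, f}. A clique must lie in a single bag of any decomposition, so no decomposition can have width below 2. Combining the bounds, tw(G) = 2.

2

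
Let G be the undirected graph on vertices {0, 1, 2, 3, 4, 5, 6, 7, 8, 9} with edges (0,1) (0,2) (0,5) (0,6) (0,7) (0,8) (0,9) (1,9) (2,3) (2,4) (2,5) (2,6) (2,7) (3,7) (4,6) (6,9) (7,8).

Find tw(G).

A width-2 tree decomposition is:
Bags: B1 = {0, 2, 7}  B2 = {0, 2, 6}  B3 = {0, 7, 8}  B4 = {0, 6, 9}  B5 = {2, 4, 6}  B6 = {0, 1, 9}  B7 = {2, 3, 7}  B8 = {0, 2, 5}
Tree: B1–B2, B1–B3, B2–B4, B2–B5, B4–B6, B1–B7, B1–B8
Every bag has size at most 3, so the width is 3 − 1 = 2 and tw(G) ≤ 2. Conversely, {0, 7, 8} is a clique of size 3, and the vertices of any clique must share a bag in every tree decomposition; so some bag has ≥ 3 vertices and tw(G) ≥ 2. Therefore the treewidth is 2.

2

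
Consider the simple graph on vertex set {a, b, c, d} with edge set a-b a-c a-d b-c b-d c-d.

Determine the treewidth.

A width-3 tree decomposition is:
Bags: B1 = {a, b, c, d}
Tree: (single bag)
A single bag containing all 4 vertices is trivially a valid decomposition of width 3. For the lower bound, the 4 vertices {a, b, c, d} are pairwise adjacent, and any tree decomposition puts a clique entirely inside one bag — forcing width ≥ 3. Hence tw(G) = 3 exactly.

3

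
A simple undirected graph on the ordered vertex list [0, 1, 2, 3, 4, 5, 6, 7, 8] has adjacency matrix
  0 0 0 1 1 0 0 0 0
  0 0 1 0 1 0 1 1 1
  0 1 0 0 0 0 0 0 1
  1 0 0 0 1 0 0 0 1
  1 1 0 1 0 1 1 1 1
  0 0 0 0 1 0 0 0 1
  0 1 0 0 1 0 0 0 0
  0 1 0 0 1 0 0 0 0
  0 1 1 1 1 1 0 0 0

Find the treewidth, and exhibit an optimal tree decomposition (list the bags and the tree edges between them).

Treewidth 2.
One optimal decomposition is:
Bags: B1 = {1, 4, 8}  B2 = {1, 4, 6}  B3 = {1, 2, 8}  B4 = {3, 4, 8}  B5 = {1, 4, 7}  B6 = {0, 3, 4}  B7 = {4, 5, 8}
Tree: B1–B2, B1–B3, B1–B4, B1–B5, B4–B6, B4–B7

Each bag holds 3 vertices, so the decomposition has width 2, which upper-bounds the treewidth. On the other hand G contains the 3-clique {1, 2, 8}. A clique must lie in a single bag of any decomposition, so no decomposition can have width below 2. Combining the bounds, tw(G) = 2.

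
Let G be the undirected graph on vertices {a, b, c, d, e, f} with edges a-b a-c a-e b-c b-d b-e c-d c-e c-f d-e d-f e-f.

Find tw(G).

A width-3 tree decomposition is:
Bags: B1 = {b, c, d, e}  B2 = {a, b, c, e}  B3 = {c, d, e, f}
Tree: B1–B2, B1–B3
Every bag has size at most 4, so the width is 4 − 1 = 3 and tw(G) ≤ 3. Conversely, {c, d, e, f} is a clique of size 4, and the vertices of any clique must share a bag in every tree decomposition; so some bag has ≥ 4 vertices and tw(G) ≥ 3. Hence tw(G) = 3 exactly.

3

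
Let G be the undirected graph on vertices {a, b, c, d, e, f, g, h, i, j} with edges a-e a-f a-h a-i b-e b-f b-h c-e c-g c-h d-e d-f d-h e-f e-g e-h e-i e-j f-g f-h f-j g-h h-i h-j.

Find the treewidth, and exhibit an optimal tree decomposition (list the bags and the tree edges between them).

Treewidth 3.
One optimal decomposition is:
Bags: B1 = {a, e, f, h}  B2 = {d, e, f, h}  B3 = {e, f, g, h}  B4 = {b, e, f, h}  B5 = {a, e, h, i}  B6 = {c, e, g, h}  B7 = {e, f, h, j}
Tree: B1–B2, B1–B3, B3–B4, B1–B5, B3–B6, B1–B7

Every bag has size at most 4, so the width is 4 − 1 = 3 and tw(G) ≤ 3. Conversely, {c, e, g, h} is a clique of size 4, and the vertices of any clique must share a bag in every tree decomposition; so some bag has ≥ 4 vertices and tw(G) ≥ 3. The upper and lower bounds meet at 3, so that is the treewidth.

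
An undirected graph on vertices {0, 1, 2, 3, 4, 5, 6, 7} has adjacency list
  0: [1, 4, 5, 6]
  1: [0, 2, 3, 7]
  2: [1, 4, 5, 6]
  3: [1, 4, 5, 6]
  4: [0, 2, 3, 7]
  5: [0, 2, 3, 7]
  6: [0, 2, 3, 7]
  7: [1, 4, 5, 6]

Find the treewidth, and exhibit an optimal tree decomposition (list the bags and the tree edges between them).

Every bag has size at most 5, so the width is 5 − 1 = 4 and tw(G) ≤ 4. For the lower bound: the 5 vertex sets {6,7}, {2,5}, {0,1}, {3}, {4} are disjoint, each induces a connected subgraph, and every pair is joined by at least one edge of G. Contracting each set to a single vertex therefore yields K_{5} as a minor, and since treewidth is minor-monotone, tw(G) ≥ tw(K_{5}) = 4. The upper and lower bounds meet at 4, so that is the treewidth.

Treewidth 4.
One optimal decomposition is:
Bags: B1 = {0, 2, 3, 6, 7}  B2 = {0, 2, 3, 5, 7}  B3 = {0, 1, 2, 3, 7}  B4 = {0, 2, 3, 4, 7}
Tree: B1–B2, B2–B3, B3–B4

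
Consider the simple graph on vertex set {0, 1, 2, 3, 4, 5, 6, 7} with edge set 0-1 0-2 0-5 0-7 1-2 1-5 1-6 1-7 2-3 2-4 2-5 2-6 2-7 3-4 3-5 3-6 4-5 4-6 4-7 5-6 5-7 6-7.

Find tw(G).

A width-4 tree decomposition is:
Bags: B1 = {1, 2, 5, 6, 7}  B2 = {2, 4, 5, 6, 7}  B3 = {2, 3, 4, 5, 6}  B4 = {0, 1, 2, 5, 7}
Tree: B1–B2, B2–B3, B1–B4
Each bag holds 5 vertices, so the decomposition has width 4, which upper-bounds the treewidth. On the other hand G contains the 5-clique {0, 1, 2, 5, 7}. A clique must lie in a single bag of any decomposition, so no decomposition can have width below 4. Combining the bounds, tw(G) = 4.

4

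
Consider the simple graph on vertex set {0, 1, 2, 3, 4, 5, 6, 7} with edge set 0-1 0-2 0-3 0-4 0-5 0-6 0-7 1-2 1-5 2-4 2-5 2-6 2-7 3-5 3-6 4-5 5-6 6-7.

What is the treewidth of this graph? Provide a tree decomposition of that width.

Every bag has size at most 4, so the width is 4 − 1 = 3 and tw(G) ≤ 3. Conversely, {0, 1, 2, 5} is a clique of size 4, and the vertices of any clique must share a bag in every tree decomposition; so some bag has ≥ 4 vertices and tw(G) ≥ 3. Therefore the treewidth is 3.

Treewidth 3.
One optimal decomposition is:
Bags: B1 = {0, 3, 5, 6}  B2 = {0, 2, 5, 6}  B3 = {0, 2, 6, 7}  B4 = {0, 1, 2, 5}  B5 = {0, 2, 4, 5}
Tree: B1–B2, B2–B3, B2–B4, B4–B5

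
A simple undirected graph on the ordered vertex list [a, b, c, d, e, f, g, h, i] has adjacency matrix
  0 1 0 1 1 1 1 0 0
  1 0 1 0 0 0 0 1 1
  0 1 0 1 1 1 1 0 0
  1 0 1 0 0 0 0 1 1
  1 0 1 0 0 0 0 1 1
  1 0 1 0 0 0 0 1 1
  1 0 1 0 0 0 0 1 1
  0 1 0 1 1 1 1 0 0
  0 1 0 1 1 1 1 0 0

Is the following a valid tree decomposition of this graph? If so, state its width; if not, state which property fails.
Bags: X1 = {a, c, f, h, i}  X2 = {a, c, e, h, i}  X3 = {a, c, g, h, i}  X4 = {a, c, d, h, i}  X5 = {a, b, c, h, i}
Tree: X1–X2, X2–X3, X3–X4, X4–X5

Yes; width 4.

Vertex coverage: the bags together contain {a, b, c, d, e, f, g, h, i}, the full vertex set. Edge coverage: each edge of G has both endpoints in at least one bag. Running intersection: for every vertex, the bags containing it form a connected subtree. All three properties hold, so this is a valid tree decomposition of width max|bag| − 1 = 4, and hence tw(G) ≤ 4.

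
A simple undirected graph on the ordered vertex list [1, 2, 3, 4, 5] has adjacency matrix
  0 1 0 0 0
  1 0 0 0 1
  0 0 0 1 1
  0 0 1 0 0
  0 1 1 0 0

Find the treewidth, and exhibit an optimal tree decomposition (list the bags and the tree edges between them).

The largest bag has 2 vertices, giving width 1; this decomposition certifies tw(G) ≤ 1. Any graph with an edge has treewidth ≥ 1, and G has the edge 1–2. Hence tw(G) = 1 exactly.

Treewidth 1.
Bags: B1 = {1, 2}  B2 = {2, 5}  B3 = {3, 5}  B4 = {3, 4}
Tree: B1–B2, B2–B3, B3–B4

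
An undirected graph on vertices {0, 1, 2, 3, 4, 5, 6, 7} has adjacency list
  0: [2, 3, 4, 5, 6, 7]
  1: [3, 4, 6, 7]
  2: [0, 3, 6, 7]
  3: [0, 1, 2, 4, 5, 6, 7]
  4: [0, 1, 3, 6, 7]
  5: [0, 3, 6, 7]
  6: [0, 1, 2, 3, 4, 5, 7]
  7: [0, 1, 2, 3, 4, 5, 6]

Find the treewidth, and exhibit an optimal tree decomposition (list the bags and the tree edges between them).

Every bag has size at most 5, so the width is 5 − 1 = 4 and tw(G) ≤ 4. For the lower bound, the 5 vertices {0, 2, 3, 6, 7} are pairwise adjacent, and any tree decomposition puts a clique entirely inside one bag — forcing width ≥ 4. The upper and lower bounds meet at 4, so that is the treewidth.

Treewidth 4.
One such decomposition:
Bags: B1 = {0, 3, 5, 6, 7}  B2 = {0, 2, 3, 6, 7}  B3 = {0, 3, 4, 6, 7}  B4 = {1, 3, 4, 6, 7}
Tree: B1–B2, B1–B3, B3–B4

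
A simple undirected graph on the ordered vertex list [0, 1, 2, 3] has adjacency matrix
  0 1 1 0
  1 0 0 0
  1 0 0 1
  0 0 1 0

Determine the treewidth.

A width-1 tree decomposition is:
Bags: B1 = {2, 3}  B2 = {0, 2}  B3 = {0, 1}
Tree: B1–B2, B2–B3
The largest bag has 2 vertices, giving width 1; this decomposition certifies tw(G) ≤ 1. G has an edge, so its treewidth is at least 1. Hence tw(G) = 1 exactly.

1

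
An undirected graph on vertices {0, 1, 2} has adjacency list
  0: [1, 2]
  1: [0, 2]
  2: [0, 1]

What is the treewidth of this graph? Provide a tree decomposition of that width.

A single bag containing all 3 vertices is trivially a valid decomposition of width 2. For the lower bound, the 3 vertices {0, 1, 2} are pairwise adjacent, and any tree decomposition puts a clique entirely inside one bag — forcing width ≥ 2. Therefore the treewidth is 2.

Treewidth 2.
One such decomposition:
Bags: B1 = {0, 1, 2}
Tree: (single bag)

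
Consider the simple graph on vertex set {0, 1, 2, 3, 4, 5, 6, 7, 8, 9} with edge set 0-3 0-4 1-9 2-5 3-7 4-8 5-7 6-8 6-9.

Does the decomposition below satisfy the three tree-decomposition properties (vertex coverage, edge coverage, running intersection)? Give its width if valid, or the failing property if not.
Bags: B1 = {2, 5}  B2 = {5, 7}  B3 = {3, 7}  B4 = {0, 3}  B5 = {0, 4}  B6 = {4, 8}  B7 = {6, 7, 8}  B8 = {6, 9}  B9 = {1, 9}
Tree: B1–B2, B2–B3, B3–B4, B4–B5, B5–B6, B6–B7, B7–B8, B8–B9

A tree decomposition must satisfy three properties: every vertex lies in some bag; for every edge, both endpoints lie together in some bag; and for every vertex, the bags containing it form a connected subtree. Here bags containing vertex 7 are not connected in the tree, so the decomposition is invalid.

No — bags containing vertex 7 are not connected in the tree.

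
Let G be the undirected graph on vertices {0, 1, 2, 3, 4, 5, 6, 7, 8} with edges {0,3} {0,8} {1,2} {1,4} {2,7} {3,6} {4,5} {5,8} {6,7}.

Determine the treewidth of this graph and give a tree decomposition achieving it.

Treewidth 2.
Bags: B1 = {1, 2, 7}  B2 = {1, 4, 7}  B3 = {4, 5, 7}  B4 = {5, 7, 8}  B5 = {0, 7, 8}  B6 = {0, 3, 7}  B7 = {3, 6, 7}
Tree: B1–B2, B2–B3, B3–B4, B4–B5, B5–B6, B6–B7

Every bag has size at most 3, so the width is 3 − 1 = 2 and tw(G) ≤ 2. For the lower bound, G contains the cycle 7–2–1–4–5–8–0–3–6–7, so G is not a forest; only forests have treewidth ≤ 1, hence tw(G) ≥ 2. Hence tw(G) = 2 exactly.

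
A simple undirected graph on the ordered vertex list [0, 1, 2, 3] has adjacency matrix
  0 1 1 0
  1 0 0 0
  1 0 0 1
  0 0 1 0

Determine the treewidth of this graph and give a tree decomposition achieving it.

Treewidth 1.
One such decomposition:
Bags: B1 = {2, 3}  B2 = {0, 2}  B3 = {0, 1}
Tree: B1–B2, B2–B3

The largest bag has 2 vertices, giving width 1; this decomposition certifies tw(G) ≤ 1. Since G has at least one edge (e.g. 3–2), it is not an edgeless graph, so tw(G) ≥ 1. Combining the bounds, tw(G) = 1.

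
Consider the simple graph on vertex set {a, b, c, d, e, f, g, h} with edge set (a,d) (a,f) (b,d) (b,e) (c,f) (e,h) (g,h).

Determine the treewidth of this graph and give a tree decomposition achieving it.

Treewidth 1.
One optimal decomposition is:
Bags: B1 = {c, f}  B2 = {a, f}  B3 = {a, d}  B4 = {b, d}  B5 = {b, e}  B6 = {e, h}  B7 = {g, h}
Tree: B1–B2, B2–B3, B3–B4, B4–B5, B5–B6, B6–B7

Every bag has size at most 2, so the width is 2 − 1 = 1 and tw(G) ≤ 1. G has an edge, so its treewidth is at least 1. Combining the bounds, tw(G) = 1.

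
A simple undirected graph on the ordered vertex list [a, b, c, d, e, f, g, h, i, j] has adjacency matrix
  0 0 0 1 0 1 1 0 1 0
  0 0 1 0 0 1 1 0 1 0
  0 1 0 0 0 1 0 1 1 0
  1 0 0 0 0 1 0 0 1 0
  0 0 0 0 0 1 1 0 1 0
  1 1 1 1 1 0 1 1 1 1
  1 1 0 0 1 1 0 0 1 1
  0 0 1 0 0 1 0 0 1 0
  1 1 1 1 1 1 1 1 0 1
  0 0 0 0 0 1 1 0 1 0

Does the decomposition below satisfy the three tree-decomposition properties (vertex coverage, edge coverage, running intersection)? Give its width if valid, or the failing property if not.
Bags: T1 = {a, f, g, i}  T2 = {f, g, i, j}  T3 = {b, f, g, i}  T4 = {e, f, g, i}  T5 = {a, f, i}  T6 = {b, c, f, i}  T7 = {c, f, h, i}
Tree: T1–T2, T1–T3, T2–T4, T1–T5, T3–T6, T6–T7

A tree decomposition must satisfy three properties: every vertex lies in some bag; for every edge, both endpoints lie together in some bag; and for every vertex, the bags containing it form a connected subtree. Here vertex d appears in no bag, so the decomposition is invalid.

No — vertex d appears in no bag.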